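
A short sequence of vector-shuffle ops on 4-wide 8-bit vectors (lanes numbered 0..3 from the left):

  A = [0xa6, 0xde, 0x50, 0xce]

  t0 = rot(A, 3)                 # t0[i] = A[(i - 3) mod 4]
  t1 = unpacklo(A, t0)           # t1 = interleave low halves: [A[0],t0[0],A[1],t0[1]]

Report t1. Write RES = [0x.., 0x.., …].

t0 = [0xde, 0x50, 0xce, 0xa6]
t1 = [0xa6, 0xde, 0xde, 0x50]

RES = [ 0xa6  0xde  0xde  0x50 ]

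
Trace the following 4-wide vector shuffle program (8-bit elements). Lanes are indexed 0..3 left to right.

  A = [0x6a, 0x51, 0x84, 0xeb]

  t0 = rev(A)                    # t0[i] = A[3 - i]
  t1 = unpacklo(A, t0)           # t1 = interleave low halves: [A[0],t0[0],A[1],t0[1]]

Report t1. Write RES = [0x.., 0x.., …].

  t0: eb 84 51 6a
  t1: 6a eb 51 84

RES = [0x6a, 0xeb, 0x51, 0x84]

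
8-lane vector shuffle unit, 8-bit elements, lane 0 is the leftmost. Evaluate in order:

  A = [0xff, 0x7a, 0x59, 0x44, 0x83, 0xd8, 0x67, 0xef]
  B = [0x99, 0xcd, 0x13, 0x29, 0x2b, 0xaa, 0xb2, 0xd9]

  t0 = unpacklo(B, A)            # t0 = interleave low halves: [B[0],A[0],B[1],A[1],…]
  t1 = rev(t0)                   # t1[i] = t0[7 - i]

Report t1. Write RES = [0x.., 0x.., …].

RES = [0x44, 0x29, 0x59, 0x13, 0x7a, 0xcd, 0xff, 0x99]

t0 = [0x99, 0xff, 0xcd, 0x7a, 0x13, 0x59, 0x29, 0x44]
t1 = [0x44, 0x29, 0x59, 0x13, 0x7a, 0xcd, 0xff, 0x99]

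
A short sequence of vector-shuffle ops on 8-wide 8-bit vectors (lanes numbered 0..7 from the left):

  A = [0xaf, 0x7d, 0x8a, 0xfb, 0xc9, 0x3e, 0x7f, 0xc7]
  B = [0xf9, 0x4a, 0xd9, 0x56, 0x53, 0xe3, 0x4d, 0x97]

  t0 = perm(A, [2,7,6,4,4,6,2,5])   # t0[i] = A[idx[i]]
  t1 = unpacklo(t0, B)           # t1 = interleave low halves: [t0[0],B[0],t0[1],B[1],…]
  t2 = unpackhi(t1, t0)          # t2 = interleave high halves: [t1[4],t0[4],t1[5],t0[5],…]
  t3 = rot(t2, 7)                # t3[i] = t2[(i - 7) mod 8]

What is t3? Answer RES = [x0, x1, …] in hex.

RES = [ 0xc9  0xd9  0x7f  0xc9  0x8a  0x56  0x3e  0x7f ]

  t0: 8a c7 7f c9 c9 7f 8a 3e
  t1: 8a f9 c7 4a 7f d9 c9 56
  t2: 7f c9 d9 7f c9 8a 56 3e
  t3: c9 d9 7f c9 8a 56 3e 7f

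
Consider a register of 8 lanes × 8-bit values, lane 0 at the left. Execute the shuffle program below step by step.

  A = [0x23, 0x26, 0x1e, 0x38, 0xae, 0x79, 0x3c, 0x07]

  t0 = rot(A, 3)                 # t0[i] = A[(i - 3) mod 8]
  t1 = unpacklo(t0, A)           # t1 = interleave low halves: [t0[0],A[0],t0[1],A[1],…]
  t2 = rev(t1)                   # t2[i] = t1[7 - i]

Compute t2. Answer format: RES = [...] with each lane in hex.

RES = [ 0x38  0x23  0x1e  0x07  0x26  0x3c  0x23  0x79 ]

t0 = [0x79, 0x3c, 0x07, 0x23, 0x26, 0x1e, 0x38, 0xae]
t1 = [0x79, 0x23, 0x3c, 0x26, 0x07, 0x1e, 0x23, 0x38]
t2 = [0x38, 0x23, 0x1e, 0x07, 0x26, 0x3c, 0x23, 0x79]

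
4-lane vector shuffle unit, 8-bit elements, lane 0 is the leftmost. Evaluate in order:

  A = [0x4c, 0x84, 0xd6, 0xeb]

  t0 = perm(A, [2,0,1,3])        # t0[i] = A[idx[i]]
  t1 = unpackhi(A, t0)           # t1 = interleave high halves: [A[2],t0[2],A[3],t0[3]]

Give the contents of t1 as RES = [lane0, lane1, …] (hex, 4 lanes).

  t0: d6 4c 84 eb
  t1: d6 84 eb eb

RES = [ 0xd6  0x84  0xeb  0xeb ]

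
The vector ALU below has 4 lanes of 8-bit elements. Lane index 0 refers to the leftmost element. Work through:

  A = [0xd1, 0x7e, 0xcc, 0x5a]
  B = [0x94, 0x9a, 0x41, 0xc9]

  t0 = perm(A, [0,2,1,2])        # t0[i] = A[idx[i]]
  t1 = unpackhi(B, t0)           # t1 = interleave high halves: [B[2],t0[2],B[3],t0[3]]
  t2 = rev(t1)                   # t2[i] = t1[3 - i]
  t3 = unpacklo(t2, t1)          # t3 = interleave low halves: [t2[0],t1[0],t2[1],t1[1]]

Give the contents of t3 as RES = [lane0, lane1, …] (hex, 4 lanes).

RES = [0xcc, 0x41, 0xc9, 0x7e]

→ t0 |d1|cc|7e|cc|
→ t1 |41|7e|c9|cc|
→ t2 |cc|c9|7e|41|
→ t3 |cc|41|c9|7e|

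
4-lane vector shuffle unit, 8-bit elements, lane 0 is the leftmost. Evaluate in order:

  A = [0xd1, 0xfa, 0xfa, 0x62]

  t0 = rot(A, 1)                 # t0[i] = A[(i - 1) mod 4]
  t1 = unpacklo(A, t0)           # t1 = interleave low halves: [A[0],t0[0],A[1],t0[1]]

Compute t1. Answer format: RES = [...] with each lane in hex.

t0 = [0x62, 0xd1, 0xfa, 0xfa]
t1 = [0xd1, 0x62, 0xfa, 0xd1]

RES = [0xd1, 0x62, 0xfa, 0xd1]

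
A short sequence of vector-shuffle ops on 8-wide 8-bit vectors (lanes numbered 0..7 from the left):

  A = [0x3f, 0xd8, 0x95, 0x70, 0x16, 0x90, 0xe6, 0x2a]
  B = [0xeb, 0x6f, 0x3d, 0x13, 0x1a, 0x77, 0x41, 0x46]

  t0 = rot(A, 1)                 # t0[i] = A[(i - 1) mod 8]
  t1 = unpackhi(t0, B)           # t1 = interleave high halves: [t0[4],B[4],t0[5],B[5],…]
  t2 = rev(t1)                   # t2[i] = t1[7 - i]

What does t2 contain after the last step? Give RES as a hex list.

RES = [ 0x46  0xe6  0x41  0x90  0x77  0x16  0x1a  0x70 ]

→ t0 |2a|3f|d8|95|70|16|90|e6|
→ t1 |70|1a|16|77|90|41|e6|46|
→ t2 |46|e6|41|90|77|16|1a|70|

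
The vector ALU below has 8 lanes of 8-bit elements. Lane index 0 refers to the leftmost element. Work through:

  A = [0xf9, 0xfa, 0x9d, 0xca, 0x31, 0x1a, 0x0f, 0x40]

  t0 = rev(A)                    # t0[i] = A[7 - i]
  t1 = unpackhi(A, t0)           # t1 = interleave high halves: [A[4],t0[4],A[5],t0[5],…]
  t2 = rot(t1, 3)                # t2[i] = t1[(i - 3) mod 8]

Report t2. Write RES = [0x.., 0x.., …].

RES = [ 0xfa  0x40  0xf9  0x31  0xca  0x1a  0x9d  0x0f ]

t0 = [0x40, 0x0f, 0x1a, 0x31, 0xca, 0x9d, 0xfa, 0xf9]
t1 = [0x31, 0xca, 0x1a, 0x9d, 0x0f, 0xfa, 0x40, 0xf9]
t2 = [0xfa, 0x40, 0xf9, 0x31, 0xca, 0x1a, 0x9d, 0x0f]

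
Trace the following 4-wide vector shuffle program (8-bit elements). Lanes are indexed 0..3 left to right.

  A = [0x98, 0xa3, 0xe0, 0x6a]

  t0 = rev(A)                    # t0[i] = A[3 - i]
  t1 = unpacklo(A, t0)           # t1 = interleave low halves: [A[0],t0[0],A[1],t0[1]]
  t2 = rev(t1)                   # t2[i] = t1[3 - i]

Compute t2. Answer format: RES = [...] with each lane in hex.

RES = [ 0xe0  0xa3  0x6a  0x98 ]

→ t0 |6a|e0|a3|98|
→ t1 |98|6a|a3|e0|
→ t2 |e0|a3|6a|98|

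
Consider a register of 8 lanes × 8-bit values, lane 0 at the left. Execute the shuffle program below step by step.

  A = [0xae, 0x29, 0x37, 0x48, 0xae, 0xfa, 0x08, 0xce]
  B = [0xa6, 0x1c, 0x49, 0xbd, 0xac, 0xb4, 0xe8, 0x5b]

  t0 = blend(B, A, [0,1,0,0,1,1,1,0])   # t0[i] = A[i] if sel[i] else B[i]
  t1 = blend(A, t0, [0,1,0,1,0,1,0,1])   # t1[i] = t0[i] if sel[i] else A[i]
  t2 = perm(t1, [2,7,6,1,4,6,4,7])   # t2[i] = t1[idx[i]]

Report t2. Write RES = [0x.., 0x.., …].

  t0: a6 29 49 bd ae fa 08 5b
  t1: ae 29 37 bd ae fa 08 5b
  t2: 37 5b 08 29 ae 08 ae 5b

RES = [0x37, 0x5b, 0x08, 0x29, 0xae, 0x08, 0xae, 0x5b]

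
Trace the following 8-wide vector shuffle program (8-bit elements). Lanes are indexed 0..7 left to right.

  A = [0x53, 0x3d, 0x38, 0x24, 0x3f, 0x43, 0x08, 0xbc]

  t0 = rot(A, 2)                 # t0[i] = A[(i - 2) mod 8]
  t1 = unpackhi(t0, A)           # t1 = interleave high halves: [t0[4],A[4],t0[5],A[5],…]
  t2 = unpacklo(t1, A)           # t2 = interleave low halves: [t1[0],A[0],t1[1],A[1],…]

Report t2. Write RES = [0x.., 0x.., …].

RES = [ 0x38  0x53  0x3f  0x3d  0x24  0x38  0x43  0x24 ]

  t0: 08 bc 53 3d 38 24 3f 43
  t1: 38 3f 24 43 3f 08 43 bc
  t2: 38 53 3f 3d 24 38 43 24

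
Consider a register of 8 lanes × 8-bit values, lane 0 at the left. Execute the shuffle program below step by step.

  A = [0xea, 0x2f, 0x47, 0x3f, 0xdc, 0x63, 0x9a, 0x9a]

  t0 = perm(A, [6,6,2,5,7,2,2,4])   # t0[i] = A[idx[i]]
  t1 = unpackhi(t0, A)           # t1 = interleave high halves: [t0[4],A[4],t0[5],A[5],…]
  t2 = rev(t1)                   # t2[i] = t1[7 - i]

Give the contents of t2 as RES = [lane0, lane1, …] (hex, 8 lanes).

RES = [0x9a, 0xdc, 0x9a, 0x47, 0x63, 0x47, 0xdc, 0x9a]

  t0: 9a 9a 47 63 9a 47 47 dc
  t1: 9a dc 47 63 47 9a dc 9a
  t2: 9a dc 9a 47 63 47 dc 9a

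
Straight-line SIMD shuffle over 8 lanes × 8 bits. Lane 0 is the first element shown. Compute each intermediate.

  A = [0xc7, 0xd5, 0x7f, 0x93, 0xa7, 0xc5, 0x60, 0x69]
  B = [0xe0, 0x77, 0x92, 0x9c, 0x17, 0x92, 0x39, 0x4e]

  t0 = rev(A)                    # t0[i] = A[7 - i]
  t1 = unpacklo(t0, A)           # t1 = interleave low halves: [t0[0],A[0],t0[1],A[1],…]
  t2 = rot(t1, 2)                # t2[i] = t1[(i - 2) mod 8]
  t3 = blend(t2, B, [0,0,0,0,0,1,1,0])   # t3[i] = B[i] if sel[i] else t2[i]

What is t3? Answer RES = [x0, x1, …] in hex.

  t0: 69 60 c5 a7 93 7f d5 c7
  t1: 69 c7 60 d5 c5 7f a7 93
  t2: a7 93 69 c7 60 d5 c5 7f
  t3: a7 93 69 c7 60 92 39 7f

RES = [0xa7, 0x93, 0x69, 0xc7, 0x60, 0x92, 0x39, 0x7f]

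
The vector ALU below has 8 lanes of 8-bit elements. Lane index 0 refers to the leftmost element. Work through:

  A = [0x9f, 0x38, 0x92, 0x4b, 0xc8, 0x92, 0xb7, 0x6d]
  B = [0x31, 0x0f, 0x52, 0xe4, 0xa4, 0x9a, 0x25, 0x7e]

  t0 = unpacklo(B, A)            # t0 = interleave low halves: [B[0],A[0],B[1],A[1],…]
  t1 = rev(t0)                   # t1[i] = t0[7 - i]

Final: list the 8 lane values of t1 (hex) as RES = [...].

  t0: 31 9f 0f 38 52 92 e4 4b
  t1: 4b e4 92 52 38 0f 9f 31

RES = [ 0x4b  0xe4  0x92  0x52  0x38  0x0f  0x9f  0x31 ]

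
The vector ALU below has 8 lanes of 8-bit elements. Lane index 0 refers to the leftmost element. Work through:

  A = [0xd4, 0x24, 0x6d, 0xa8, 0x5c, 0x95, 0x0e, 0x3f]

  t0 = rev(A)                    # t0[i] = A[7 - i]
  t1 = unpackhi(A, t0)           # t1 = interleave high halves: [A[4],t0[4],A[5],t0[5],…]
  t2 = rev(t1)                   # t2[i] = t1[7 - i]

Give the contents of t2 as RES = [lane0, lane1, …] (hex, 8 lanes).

RES = [ 0xd4  0x3f  0x24  0x0e  0x6d  0x95  0xa8  0x5c ]

→ t0 |3f|0e|95|5c|a8|6d|24|d4|
→ t1 |5c|a8|95|6d|0e|24|3f|d4|
→ t2 |d4|3f|24|0e|6d|95|a8|5c|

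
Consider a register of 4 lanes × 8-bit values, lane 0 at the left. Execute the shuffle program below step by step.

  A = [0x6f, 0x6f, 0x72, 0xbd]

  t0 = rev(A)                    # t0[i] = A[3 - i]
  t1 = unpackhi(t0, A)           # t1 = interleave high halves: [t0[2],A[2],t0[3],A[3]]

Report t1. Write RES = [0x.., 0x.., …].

→ t0 |bd|72|6f|6f|
→ t1 |6f|72|6f|bd|

RES = [0x6f, 0x72, 0x6f, 0xbd]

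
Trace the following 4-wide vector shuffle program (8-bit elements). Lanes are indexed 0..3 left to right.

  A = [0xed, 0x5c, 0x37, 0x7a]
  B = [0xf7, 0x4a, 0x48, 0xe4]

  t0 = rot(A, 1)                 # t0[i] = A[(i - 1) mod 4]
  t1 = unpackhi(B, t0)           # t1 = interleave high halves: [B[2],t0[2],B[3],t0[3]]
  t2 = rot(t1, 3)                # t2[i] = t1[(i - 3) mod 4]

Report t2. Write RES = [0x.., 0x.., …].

RES = [ 0x5c  0xe4  0x37  0x48 ]

t0 = [0x7a, 0xed, 0x5c, 0x37]
t1 = [0x48, 0x5c, 0xe4, 0x37]
t2 = [0x5c, 0xe4, 0x37, 0x48]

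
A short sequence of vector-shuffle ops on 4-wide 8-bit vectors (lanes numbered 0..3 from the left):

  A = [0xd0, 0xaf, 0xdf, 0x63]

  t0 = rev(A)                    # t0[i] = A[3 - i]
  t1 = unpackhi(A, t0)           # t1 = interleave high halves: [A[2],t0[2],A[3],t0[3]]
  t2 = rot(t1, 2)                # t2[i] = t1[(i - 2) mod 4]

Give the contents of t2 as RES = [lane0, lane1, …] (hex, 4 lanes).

RES = [0x63, 0xd0, 0xdf, 0xaf]

→ t0 |63|df|af|d0|
→ t1 |df|af|63|d0|
→ t2 |63|d0|df|af|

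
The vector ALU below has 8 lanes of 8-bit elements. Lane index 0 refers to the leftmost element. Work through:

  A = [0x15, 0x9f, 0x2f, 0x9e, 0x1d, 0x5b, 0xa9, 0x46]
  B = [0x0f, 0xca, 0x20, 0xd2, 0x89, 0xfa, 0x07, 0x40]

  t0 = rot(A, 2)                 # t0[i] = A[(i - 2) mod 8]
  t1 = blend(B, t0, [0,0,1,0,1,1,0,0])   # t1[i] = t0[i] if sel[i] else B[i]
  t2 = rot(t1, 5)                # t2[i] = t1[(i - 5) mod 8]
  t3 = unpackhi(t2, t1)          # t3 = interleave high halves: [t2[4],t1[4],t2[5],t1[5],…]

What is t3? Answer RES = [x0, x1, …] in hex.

t0 = [0xa9, 0x46, 0x15, 0x9f, 0x2f, 0x9e, 0x1d, 0x5b]
t1 = [0x0f, 0xca, 0x15, 0xd2, 0x2f, 0x9e, 0x07, 0x40]
t2 = [0xd2, 0x2f, 0x9e, 0x07, 0x40, 0x0f, 0xca, 0x15]
t3 = [0x40, 0x2f, 0x0f, 0x9e, 0xca, 0x07, 0x15, 0x40]

RES = [ 0x40  0x2f  0x0f  0x9e  0xca  0x07  0x15  0x40 ]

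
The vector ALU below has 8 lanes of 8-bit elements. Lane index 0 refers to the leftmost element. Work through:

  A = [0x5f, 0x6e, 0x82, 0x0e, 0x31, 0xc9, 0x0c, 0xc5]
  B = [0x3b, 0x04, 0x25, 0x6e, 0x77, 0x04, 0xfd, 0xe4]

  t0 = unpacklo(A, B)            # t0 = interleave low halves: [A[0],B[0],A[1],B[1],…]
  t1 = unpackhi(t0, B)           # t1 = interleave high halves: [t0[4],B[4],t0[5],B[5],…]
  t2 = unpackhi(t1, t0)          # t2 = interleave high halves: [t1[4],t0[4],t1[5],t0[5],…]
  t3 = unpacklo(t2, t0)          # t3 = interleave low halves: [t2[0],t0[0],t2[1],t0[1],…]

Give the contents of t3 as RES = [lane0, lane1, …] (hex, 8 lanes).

RES = [ 0x0e  0x5f  0x82  0x3b  0xfd  0x6e  0x25  0x04 ]

→ t0 |5f|3b|6e|04|82|25|0e|6e|
→ t1 |82|77|25|04|0e|fd|6e|e4|
→ t2 |0e|82|fd|25|6e|0e|e4|6e|
→ t3 |0e|5f|82|3b|fd|6e|25|04|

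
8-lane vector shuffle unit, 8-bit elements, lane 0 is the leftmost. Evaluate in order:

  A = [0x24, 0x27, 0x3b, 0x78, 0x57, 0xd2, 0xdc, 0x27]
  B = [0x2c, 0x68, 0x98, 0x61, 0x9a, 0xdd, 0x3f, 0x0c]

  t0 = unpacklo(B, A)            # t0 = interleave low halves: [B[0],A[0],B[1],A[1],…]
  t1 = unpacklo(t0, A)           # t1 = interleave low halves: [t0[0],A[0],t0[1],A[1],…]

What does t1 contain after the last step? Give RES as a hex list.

RES = [0x2c, 0x24, 0x24, 0x27, 0x68, 0x3b, 0x27, 0x78]

t0 = [0x2c, 0x24, 0x68, 0x27, 0x98, 0x3b, 0x61, 0x78]
t1 = [0x2c, 0x24, 0x24, 0x27, 0x68, 0x3b, 0x27, 0x78]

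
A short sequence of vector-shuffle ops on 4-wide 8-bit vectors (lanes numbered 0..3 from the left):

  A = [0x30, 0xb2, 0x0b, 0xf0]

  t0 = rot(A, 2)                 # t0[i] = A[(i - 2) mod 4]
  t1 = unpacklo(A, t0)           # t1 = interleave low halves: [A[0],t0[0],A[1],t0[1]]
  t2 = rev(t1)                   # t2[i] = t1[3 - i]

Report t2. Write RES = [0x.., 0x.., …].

RES = [0xf0, 0xb2, 0x0b, 0x30]

  t0: 0b f0 30 b2
  t1: 30 0b b2 f0
  t2: f0 b2 0b 30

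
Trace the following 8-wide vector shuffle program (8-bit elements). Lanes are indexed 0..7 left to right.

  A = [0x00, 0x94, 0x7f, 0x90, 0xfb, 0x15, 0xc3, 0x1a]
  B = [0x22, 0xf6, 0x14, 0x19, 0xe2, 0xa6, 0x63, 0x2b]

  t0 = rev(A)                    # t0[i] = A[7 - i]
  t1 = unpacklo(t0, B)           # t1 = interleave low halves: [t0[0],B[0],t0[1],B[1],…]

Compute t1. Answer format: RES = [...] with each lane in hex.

RES = [0x1a, 0x22, 0xc3, 0xf6, 0x15, 0x14, 0xfb, 0x19]

  t0: 1a c3 15 fb 90 7f 94 00
  t1: 1a 22 c3 f6 15 14 fb 19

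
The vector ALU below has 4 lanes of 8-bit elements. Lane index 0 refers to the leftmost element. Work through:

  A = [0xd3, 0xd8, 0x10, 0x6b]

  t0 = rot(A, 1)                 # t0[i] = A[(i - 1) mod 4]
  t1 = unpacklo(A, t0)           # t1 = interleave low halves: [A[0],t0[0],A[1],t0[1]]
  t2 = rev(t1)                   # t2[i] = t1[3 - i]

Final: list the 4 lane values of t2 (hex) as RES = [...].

RES = [0xd3, 0xd8, 0x6b, 0xd3]

  t0: 6b d3 d8 10
  t1: d3 6b d8 d3
  t2: d3 d8 6b d3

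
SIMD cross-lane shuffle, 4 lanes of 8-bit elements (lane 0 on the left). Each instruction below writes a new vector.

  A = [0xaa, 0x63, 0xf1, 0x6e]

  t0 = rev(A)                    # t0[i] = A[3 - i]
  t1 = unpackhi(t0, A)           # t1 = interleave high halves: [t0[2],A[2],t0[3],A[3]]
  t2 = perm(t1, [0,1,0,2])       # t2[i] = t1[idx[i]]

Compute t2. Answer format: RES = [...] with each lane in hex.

RES = [0x63, 0xf1, 0x63, 0xaa]

t0 = [0x6e, 0xf1, 0x63, 0xaa]
t1 = [0x63, 0xf1, 0xaa, 0x6e]
t2 = [0x63, 0xf1, 0x63, 0xaa]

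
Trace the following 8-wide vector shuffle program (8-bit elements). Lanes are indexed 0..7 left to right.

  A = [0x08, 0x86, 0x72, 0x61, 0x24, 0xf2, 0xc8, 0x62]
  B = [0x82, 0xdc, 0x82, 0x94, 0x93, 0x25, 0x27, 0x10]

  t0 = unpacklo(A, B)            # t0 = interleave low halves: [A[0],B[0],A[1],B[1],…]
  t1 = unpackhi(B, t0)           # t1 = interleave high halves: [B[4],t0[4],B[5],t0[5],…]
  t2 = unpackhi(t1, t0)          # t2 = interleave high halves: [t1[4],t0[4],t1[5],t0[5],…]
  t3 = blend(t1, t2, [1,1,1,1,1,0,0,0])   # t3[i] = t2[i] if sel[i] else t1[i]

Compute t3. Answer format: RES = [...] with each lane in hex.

→ t0 |08|82|86|dc|72|82|61|94|
→ t1 |93|72|25|82|27|61|10|94|
→ t2 |27|72|61|82|10|61|94|94|
→ t3 |27|72|61|82|10|61|10|94|

RES = [ 0x27  0x72  0x61  0x82  0x10  0x61  0x10  0x94 ]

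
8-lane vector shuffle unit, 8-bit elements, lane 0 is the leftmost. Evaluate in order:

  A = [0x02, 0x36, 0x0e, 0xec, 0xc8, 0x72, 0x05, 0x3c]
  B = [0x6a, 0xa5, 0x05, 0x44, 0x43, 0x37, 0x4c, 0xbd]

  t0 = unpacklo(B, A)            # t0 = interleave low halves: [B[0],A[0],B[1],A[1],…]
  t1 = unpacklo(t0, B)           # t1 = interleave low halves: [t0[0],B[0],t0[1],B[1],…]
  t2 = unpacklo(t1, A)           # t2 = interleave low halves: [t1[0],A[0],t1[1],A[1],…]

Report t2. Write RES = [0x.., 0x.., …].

  t0: 6a 02 a5 36 05 0e 44 ec
  t1: 6a 6a 02 a5 a5 05 36 44
  t2: 6a 02 6a 36 02 0e a5 ec

RES = [ 0x6a  0x02  0x6a  0x36  0x02  0x0e  0xa5  0xec ]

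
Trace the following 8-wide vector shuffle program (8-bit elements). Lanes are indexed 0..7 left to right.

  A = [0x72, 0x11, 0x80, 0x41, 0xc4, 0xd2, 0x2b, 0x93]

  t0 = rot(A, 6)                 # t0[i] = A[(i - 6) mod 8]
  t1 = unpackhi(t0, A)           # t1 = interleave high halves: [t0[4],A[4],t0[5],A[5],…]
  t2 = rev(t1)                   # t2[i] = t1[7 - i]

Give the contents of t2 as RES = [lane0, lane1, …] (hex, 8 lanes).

t0 = [0x80, 0x41, 0xc4, 0xd2, 0x2b, 0x93, 0x72, 0x11]
t1 = [0x2b, 0xc4, 0x93, 0xd2, 0x72, 0x2b, 0x11, 0x93]
t2 = [0x93, 0x11, 0x2b, 0x72, 0xd2, 0x93, 0xc4, 0x2b]

RES = [0x93, 0x11, 0x2b, 0x72, 0xd2, 0x93, 0xc4, 0x2b]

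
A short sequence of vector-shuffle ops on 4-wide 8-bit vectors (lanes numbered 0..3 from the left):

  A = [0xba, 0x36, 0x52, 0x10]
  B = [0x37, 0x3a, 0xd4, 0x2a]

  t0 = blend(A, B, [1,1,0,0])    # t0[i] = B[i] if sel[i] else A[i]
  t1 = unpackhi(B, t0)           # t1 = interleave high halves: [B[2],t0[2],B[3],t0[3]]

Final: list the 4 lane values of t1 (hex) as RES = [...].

t0 = [0x37, 0x3a, 0x52, 0x10]
t1 = [0xd4, 0x52, 0x2a, 0x10]

RES = [ 0xd4  0x52  0x2a  0x10 ]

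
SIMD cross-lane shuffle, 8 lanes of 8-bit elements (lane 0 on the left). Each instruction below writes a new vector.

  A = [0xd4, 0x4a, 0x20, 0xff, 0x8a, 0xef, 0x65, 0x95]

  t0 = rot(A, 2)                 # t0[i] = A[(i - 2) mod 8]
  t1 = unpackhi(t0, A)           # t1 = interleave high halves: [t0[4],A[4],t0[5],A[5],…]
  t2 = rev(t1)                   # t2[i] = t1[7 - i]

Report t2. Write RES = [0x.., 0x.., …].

RES = [ 0x95  0xef  0x65  0x8a  0xef  0xff  0x8a  0x20 ]

  t0: 65 95 d4 4a 20 ff 8a ef
  t1: 20 8a ff ef 8a 65 ef 95
  t2: 95 ef 65 8a ef ff 8a 20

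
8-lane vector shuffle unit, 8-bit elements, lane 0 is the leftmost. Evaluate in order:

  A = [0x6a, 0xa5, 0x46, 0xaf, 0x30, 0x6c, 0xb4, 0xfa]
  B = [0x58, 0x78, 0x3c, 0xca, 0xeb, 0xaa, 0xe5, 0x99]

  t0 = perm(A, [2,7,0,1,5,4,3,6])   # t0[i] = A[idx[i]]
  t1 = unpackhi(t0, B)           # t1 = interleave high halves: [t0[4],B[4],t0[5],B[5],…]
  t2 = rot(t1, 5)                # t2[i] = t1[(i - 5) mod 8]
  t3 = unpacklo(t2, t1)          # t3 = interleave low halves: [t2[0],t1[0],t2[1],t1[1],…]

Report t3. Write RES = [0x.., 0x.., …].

RES = [ 0xaa  0x6c  0xaf  0xeb  0xe5  0x30  0xb4  0xaa ]

  t0: 46 fa 6a a5 6c 30 af b4
  t1: 6c eb 30 aa af e5 b4 99
  t2: aa af e5 b4 99 6c eb 30
  t3: aa 6c af eb e5 30 b4 aa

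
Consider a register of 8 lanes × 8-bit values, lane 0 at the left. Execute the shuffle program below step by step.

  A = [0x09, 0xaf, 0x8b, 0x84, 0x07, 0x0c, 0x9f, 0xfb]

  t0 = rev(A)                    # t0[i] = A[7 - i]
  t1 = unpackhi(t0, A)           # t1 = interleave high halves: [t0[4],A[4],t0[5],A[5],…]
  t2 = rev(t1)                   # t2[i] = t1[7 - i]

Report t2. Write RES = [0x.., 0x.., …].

RES = [0xfb, 0x09, 0x9f, 0xaf, 0x0c, 0x8b, 0x07, 0x84]

  t0: fb 9f 0c 07 84 8b af 09
  t1: 84 07 8b 0c af 9f 09 fb
  t2: fb 09 9f af 0c 8b 07 84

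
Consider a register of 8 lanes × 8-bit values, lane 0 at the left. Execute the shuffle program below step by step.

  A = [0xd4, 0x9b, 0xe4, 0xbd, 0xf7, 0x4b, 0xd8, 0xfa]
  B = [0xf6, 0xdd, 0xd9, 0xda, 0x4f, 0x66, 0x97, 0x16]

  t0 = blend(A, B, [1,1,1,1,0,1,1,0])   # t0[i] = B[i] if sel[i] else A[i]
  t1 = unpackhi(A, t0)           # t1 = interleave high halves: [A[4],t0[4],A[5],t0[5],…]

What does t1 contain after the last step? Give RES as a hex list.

  t0: f6 dd d9 da f7 66 97 fa
  t1: f7 f7 4b 66 d8 97 fa fa

RES = [0xf7, 0xf7, 0x4b, 0x66, 0xd8, 0x97, 0xfa, 0xfa]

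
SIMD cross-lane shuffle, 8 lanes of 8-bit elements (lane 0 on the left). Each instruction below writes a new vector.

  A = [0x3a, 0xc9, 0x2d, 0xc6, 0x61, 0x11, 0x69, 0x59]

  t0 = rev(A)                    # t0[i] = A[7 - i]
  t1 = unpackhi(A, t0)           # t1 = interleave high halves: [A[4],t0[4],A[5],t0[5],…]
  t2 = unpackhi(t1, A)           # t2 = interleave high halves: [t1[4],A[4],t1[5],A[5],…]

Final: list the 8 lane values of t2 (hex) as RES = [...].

→ t0 |59|69|11|61|c6|2d|c9|3a|
→ t1 |61|c6|11|2d|69|c9|59|3a|
→ t2 |69|61|c9|11|59|69|3a|59|

RES = [ 0x69  0x61  0xc9  0x11  0x59  0x69  0x3a  0x59 ]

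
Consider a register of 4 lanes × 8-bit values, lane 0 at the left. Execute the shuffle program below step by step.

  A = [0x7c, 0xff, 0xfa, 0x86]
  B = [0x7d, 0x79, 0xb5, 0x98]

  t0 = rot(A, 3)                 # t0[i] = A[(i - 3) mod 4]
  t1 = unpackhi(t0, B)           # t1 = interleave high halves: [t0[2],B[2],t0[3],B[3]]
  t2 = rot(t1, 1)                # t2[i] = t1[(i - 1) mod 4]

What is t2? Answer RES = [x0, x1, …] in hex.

→ t0 |ff|fa|86|7c|
→ t1 |86|b5|7c|98|
→ t2 |98|86|b5|7c|

RES = [ 0x98  0x86  0xb5  0x7c ]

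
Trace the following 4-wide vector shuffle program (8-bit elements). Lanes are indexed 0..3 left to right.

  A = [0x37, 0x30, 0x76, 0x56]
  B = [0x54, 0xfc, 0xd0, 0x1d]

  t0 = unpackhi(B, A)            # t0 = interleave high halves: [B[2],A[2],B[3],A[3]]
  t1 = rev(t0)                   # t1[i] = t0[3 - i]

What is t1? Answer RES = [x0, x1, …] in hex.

→ t0 |d0|76|1d|56|
→ t1 |56|1d|76|d0|

RES = [0x56, 0x1d, 0x76, 0xd0]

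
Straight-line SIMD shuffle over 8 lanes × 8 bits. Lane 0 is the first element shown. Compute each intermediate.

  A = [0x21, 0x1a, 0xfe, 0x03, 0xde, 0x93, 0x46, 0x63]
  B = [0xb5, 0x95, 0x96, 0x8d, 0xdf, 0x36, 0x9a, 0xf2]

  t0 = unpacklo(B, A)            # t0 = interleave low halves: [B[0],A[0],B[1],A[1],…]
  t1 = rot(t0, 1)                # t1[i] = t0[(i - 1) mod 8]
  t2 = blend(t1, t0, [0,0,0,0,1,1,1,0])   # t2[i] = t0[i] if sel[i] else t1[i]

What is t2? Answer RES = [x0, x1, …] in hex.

t0 = [0xb5, 0x21, 0x95, 0x1a, 0x96, 0xfe, 0x8d, 0x03]
t1 = [0x03, 0xb5, 0x21, 0x95, 0x1a, 0x96, 0xfe, 0x8d]
t2 = [0x03, 0xb5, 0x21, 0x95, 0x96, 0xfe, 0x8d, 0x8d]

RES = [ 0x03  0xb5  0x21  0x95  0x96  0xfe  0x8d  0x8d ]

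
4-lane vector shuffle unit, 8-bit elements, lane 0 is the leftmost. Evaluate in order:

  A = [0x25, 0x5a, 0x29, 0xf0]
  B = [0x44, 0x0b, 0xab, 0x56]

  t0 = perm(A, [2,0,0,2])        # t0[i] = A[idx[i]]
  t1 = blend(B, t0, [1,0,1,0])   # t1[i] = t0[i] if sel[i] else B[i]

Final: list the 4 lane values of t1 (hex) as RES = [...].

RES = [ 0x29  0x0b  0x25  0x56 ]

  t0: 29 25 25 29
  t1: 29 0b 25 56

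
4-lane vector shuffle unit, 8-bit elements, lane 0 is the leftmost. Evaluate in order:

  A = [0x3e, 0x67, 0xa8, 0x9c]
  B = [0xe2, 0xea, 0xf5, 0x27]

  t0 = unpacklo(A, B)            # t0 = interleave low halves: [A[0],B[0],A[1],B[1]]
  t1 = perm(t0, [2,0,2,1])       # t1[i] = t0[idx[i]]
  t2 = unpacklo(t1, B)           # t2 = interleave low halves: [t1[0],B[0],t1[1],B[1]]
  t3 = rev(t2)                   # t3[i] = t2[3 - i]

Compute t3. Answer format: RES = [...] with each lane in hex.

RES = [0xea, 0x3e, 0xe2, 0x67]

→ t0 |3e|e2|67|ea|
→ t1 |67|3e|67|e2|
→ t2 |67|e2|3e|ea|
→ t3 |ea|3e|e2|67|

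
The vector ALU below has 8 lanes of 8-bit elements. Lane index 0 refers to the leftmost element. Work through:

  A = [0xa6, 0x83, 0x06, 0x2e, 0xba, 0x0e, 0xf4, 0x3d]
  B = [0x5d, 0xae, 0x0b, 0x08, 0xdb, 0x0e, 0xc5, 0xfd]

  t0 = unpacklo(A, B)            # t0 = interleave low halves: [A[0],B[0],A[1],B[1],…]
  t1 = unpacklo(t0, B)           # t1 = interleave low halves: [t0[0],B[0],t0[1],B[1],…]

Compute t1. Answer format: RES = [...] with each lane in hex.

t0 = [0xa6, 0x5d, 0x83, 0xae, 0x06, 0x0b, 0x2e, 0x08]
t1 = [0xa6, 0x5d, 0x5d, 0xae, 0x83, 0x0b, 0xae, 0x08]

RES = [ 0xa6  0x5d  0x5d  0xae  0x83  0x0b  0xae  0x08 ]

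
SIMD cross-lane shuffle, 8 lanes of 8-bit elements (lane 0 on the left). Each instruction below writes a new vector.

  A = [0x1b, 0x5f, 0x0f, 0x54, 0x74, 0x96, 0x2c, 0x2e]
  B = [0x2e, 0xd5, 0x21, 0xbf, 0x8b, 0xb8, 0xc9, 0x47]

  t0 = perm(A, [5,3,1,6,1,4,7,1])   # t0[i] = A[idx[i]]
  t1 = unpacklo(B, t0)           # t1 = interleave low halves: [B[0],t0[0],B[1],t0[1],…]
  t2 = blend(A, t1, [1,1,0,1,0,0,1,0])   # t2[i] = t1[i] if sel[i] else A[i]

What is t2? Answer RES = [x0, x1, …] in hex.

RES = [0x2e, 0x96, 0x0f, 0x54, 0x74, 0x96, 0xbf, 0x2e]

→ t0 |96|54|5f|2c|5f|74|2e|5f|
→ t1 |2e|96|d5|54|21|5f|bf|2c|
→ t2 |2e|96|0f|54|74|96|bf|2e|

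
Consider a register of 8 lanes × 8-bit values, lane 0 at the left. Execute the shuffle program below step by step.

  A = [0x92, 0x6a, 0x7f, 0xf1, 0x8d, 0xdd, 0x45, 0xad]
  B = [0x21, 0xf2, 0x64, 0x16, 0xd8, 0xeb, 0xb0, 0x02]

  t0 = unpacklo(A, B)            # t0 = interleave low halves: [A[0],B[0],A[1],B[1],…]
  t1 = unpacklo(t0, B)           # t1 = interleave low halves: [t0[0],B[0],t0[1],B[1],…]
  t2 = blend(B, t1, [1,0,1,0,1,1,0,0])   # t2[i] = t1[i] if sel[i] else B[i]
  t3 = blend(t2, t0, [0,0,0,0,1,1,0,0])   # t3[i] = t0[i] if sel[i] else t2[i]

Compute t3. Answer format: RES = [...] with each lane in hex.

→ t0 |92|21|6a|f2|7f|64|f1|16|
→ t1 |92|21|21|f2|6a|64|f2|16|
→ t2 |92|f2|21|16|6a|64|b0|02|
→ t3 |92|f2|21|16|7f|64|b0|02|

RES = [0x92, 0xf2, 0x21, 0x16, 0x7f, 0x64, 0xb0, 0x02]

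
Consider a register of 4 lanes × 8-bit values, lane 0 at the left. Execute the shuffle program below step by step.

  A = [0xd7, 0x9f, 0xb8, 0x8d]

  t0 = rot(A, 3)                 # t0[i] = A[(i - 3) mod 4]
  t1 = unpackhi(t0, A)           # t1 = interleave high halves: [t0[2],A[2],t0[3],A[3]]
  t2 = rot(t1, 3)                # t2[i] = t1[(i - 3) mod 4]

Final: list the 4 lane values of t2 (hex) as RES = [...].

  t0: 9f b8 8d d7
  t1: 8d b8 d7 8d
  t2: b8 d7 8d 8d

RES = [ 0xb8  0xd7  0x8d  0x8d ]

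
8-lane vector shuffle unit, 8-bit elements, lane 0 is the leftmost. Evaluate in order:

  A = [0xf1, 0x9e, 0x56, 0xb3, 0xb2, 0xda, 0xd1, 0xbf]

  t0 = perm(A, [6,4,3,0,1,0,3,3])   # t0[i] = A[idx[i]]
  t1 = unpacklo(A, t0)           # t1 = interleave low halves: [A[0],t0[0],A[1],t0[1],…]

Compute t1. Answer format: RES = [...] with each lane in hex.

RES = [ 0xf1  0xd1  0x9e  0xb2  0x56  0xb3  0xb3  0xf1 ]

  t0: d1 b2 b3 f1 9e f1 b3 b3
  t1: f1 d1 9e b2 56 b3 b3 f1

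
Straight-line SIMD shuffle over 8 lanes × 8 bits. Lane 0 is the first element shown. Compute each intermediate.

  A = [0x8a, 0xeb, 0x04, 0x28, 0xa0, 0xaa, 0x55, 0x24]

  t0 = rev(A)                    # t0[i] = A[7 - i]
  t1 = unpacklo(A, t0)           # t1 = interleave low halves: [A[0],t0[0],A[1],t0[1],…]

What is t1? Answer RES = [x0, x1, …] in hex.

RES = [0x8a, 0x24, 0xeb, 0x55, 0x04, 0xaa, 0x28, 0xa0]

  t0: 24 55 aa a0 28 04 eb 8a
  t1: 8a 24 eb 55 04 aa 28 a0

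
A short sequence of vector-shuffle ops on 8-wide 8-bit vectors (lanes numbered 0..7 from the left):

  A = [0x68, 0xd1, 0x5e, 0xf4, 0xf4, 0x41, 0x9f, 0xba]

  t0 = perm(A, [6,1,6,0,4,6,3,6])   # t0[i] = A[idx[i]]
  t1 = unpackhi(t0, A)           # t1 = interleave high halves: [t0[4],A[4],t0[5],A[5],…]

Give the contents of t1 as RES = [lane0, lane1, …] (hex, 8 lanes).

→ t0 |9f|d1|9f|68|f4|9f|f4|9f|
→ t1 |f4|f4|9f|41|f4|9f|9f|ba|

RES = [ 0xf4  0xf4  0x9f  0x41  0xf4  0x9f  0x9f  0xba ]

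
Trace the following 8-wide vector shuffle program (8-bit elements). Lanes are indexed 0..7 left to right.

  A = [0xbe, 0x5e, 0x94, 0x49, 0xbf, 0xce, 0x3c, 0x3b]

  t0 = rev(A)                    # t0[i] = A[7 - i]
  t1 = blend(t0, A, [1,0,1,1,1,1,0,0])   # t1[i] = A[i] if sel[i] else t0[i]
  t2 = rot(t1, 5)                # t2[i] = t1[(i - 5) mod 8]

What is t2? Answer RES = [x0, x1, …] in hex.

RES = [0x49, 0xbf, 0xce, 0x5e, 0xbe, 0xbe, 0x3c, 0x94]

t0 = [0x3b, 0x3c, 0xce, 0xbf, 0x49, 0x94, 0x5e, 0xbe]
t1 = [0xbe, 0x3c, 0x94, 0x49, 0xbf, 0xce, 0x5e, 0xbe]
t2 = [0x49, 0xbf, 0xce, 0x5e, 0xbe, 0xbe, 0x3c, 0x94]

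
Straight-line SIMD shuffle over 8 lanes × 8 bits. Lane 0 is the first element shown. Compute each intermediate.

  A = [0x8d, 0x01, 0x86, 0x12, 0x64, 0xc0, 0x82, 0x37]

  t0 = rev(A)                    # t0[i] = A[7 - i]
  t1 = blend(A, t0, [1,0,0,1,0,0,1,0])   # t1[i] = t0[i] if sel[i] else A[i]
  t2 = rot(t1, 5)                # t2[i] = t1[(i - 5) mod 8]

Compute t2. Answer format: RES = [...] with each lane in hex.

  t0: 37 82 c0 64 12 86 01 8d
  t1: 37 01 86 64 64 c0 01 37
  t2: 64 64 c0 01 37 37 01 86

RES = [ 0x64  0x64  0xc0  0x01  0x37  0x37  0x01  0x86 ]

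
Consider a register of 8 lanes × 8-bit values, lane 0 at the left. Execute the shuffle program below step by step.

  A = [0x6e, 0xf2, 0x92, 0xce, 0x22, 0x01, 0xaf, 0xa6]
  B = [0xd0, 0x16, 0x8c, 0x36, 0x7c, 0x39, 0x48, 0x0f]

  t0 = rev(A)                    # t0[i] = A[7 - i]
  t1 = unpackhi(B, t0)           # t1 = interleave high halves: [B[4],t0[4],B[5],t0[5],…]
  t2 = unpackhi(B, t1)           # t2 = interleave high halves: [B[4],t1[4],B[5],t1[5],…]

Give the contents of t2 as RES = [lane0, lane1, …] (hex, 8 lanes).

→ t0 |a6|af|01|22|ce|92|f2|6e|
→ t1 |7c|ce|39|92|48|f2|0f|6e|
→ t2 |7c|48|39|f2|48|0f|0f|6e|

RES = [ 0x7c  0x48  0x39  0xf2  0x48  0x0f  0x0f  0x6e ]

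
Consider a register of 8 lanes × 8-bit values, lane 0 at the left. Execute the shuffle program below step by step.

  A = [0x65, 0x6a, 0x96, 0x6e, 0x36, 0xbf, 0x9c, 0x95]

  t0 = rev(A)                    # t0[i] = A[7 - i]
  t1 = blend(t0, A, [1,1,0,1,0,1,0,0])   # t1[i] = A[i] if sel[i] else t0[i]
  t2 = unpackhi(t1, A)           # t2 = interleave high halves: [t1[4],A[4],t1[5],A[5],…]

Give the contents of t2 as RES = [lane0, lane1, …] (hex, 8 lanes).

RES = [ 0x6e  0x36  0xbf  0xbf  0x6a  0x9c  0x65  0x95 ]

→ t0 |95|9c|bf|36|6e|96|6a|65|
→ t1 |65|6a|bf|6e|6e|bf|6a|65|
→ t2 |6e|36|bf|bf|6a|9c|65|95|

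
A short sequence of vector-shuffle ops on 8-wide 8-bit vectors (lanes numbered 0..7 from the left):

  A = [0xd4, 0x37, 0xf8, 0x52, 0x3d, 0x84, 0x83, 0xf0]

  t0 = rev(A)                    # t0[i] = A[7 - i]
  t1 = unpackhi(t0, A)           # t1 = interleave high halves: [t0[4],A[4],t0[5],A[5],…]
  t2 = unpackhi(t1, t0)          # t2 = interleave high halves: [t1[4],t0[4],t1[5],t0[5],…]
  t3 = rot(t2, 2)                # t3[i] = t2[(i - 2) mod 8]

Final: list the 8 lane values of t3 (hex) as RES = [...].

RES = [ 0xf0  0xd4  0x37  0x52  0x83  0xf8  0xd4  0x37 ]

  t0: f0 83 84 3d 52 f8 37 d4
  t1: 52 3d f8 84 37 83 d4 f0
  t2: 37 52 83 f8 d4 37 f0 d4
  t3: f0 d4 37 52 83 f8 d4 37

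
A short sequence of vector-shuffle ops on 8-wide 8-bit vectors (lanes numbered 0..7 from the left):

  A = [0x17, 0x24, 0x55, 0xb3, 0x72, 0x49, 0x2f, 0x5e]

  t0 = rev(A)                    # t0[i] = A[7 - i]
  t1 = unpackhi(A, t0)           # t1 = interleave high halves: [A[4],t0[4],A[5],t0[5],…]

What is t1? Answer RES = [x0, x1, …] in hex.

  t0: 5e 2f 49 72 b3 55 24 17
  t1: 72 b3 49 55 2f 24 5e 17

RES = [0x72, 0xb3, 0x49, 0x55, 0x2f, 0x24, 0x5e, 0x17]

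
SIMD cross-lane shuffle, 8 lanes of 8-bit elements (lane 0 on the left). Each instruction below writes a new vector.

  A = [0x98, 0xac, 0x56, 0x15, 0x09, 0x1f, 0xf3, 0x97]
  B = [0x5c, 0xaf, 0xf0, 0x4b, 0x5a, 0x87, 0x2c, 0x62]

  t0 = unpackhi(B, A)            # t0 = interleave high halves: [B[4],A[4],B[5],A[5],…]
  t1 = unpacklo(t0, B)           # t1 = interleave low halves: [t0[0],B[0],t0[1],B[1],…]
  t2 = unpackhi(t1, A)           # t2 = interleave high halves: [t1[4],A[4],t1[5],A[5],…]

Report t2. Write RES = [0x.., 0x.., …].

RES = [0x87, 0x09, 0xf0, 0x1f, 0x1f, 0xf3, 0x4b, 0x97]

→ t0 |5a|09|87|1f|2c|f3|62|97|
→ t1 |5a|5c|09|af|87|f0|1f|4b|
→ t2 |87|09|f0|1f|1f|f3|4b|97|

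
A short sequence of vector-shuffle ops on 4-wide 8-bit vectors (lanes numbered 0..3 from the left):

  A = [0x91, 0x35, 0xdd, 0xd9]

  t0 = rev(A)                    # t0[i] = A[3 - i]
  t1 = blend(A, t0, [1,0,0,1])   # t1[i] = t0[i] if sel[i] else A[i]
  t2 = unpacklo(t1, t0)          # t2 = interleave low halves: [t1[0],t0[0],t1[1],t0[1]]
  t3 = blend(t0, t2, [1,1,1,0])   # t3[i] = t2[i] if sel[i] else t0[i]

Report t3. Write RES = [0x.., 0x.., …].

  t0: d9 dd 35 91
  t1: d9 35 dd 91
  t2: d9 d9 35 dd
  t3: d9 d9 35 91

RES = [0xd9, 0xd9, 0x35, 0x91]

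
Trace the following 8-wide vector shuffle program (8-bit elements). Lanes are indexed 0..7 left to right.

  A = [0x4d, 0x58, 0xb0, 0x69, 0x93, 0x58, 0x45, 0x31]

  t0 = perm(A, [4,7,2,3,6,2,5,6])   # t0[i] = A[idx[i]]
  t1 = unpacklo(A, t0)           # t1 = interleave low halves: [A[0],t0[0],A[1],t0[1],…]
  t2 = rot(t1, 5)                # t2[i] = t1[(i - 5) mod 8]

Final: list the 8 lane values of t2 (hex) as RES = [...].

t0 = [0x93, 0x31, 0xb0, 0x69, 0x45, 0xb0, 0x58, 0x45]
t1 = [0x4d, 0x93, 0x58, 0x31, 0xb0, 0xb0, 0x69, 0x69]
t2 = [0x31, 0xb0, 0xb0, 0x69, 0x69, 0x4d, 0x93, 0x58]

RES = [ 0x31  0xb0  0xb0  0x69  0x69  0x4d  0x93  0x58 ]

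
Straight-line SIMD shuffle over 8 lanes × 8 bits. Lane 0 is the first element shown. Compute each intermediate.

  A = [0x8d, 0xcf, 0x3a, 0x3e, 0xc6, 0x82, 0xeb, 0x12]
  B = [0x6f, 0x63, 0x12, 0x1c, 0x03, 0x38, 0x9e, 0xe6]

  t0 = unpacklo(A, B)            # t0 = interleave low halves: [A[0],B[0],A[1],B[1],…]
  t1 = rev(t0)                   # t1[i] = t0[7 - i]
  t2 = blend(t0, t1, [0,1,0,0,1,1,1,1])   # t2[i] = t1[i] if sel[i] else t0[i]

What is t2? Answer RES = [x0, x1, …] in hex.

RES = [ 0x8d  0x3e  0xcf  0x63  0x63  0xcf  0x6f  0x8d ]

t0 = [0x8d, 0x6f, 0xcf, 0x63, 0x3a, 0x12, 0x3e, 0x1c]
t1 = [0x1c, 0x3e, 0x12, 0x3a, 0x63, 0xcf, 0x6f, 0x8d]
t2 = [0x8d, 0x3e, 0xcf, 0x63, 0x63, 0xcf, 0x6f, 0x8d]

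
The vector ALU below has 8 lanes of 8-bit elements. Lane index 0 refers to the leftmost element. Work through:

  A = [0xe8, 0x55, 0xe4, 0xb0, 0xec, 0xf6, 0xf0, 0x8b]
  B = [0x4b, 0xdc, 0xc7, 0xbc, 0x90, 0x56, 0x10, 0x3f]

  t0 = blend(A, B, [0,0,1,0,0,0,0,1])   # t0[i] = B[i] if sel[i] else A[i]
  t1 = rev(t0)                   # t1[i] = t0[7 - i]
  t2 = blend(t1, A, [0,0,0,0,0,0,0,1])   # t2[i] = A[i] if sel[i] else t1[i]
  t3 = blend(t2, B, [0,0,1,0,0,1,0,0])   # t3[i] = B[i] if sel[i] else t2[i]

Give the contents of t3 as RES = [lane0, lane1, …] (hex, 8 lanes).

RES = [0x3f, 0xf0, 0xc7, 0xec, 0xb0, 0x56, 0x55, 0x8b]

  t0: e8 55 c7 b0 ec f6 f0 3f
  t1: 3f f0 f6 ec b0 c7 55 e8
  t2: 3f f0 f6 ec b0 c7 55 8b
  t3: 3f f0 c7 ec b0 56 55 8b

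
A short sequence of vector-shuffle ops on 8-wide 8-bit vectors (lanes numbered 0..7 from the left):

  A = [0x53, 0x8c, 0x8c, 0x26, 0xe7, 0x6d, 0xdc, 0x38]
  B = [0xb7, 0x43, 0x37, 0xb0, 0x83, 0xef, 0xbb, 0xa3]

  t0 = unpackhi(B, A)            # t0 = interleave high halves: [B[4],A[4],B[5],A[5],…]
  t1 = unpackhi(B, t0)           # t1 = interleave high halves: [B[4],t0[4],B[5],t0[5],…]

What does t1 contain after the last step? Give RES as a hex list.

RES = [ 0x83  0xbb  0xef  0xdc  0xbb  0xa3  0xa3  0x38 ]

  t0: 83 e7 ef 6d bb dc a3 38
  t1: 83 bb ef dc bb a3 a3 38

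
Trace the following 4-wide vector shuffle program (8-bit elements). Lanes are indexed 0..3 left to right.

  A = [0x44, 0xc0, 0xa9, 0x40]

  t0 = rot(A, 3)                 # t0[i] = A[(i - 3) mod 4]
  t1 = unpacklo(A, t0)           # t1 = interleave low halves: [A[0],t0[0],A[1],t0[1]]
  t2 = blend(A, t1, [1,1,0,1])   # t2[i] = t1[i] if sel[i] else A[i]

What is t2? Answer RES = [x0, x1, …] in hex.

  t0: c0 a9 40 44
  t1: 44 c0 c0 a9
  t2: 44 c0 a9 a9

RES = [ 0x44  0xc0  0xa9  0xa9 ]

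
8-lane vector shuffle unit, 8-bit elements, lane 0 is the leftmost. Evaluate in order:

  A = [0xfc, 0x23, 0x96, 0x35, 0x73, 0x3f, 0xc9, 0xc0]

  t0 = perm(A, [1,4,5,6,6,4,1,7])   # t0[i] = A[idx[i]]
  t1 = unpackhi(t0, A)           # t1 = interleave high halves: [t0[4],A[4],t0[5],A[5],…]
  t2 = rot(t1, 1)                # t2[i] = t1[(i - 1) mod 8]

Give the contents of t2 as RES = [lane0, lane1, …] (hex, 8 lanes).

  t0: 23 73 3f c9 c9 73 23 c0
  t1: c9 73 73 3f 23 c9 c0 c0
  t2: c0 c9 73 73 3f 23 c9 c0

RES = [0xc0, 0xc9, 0x73, 0x73, 0x3f, 0x23, 0xc9, 0xc0]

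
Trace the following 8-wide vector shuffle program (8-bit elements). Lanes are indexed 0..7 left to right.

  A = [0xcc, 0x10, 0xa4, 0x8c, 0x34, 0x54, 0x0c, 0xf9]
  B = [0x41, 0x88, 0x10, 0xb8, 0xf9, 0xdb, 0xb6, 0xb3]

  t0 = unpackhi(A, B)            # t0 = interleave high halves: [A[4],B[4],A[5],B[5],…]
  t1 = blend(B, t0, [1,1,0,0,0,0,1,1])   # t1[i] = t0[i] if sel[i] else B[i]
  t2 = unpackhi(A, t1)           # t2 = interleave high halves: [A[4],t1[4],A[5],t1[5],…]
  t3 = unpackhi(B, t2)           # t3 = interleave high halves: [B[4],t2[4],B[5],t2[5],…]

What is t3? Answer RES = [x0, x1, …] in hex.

RES = [0xf9, 0x0c, 0xdb, 0xf9, 0xb6, 0xf9, 0xb3, 0xb3]

→ t0 |34|f9|54|db|0c|b6|f9|b3|
→ t1 |34|f9|10|b8|f9|db|f9|b3|
→ t2 |34|f9|54|db|0c|f9|f9|b3|
→ t3 |f9|0c|db|f9|b6|f9|b3|b3|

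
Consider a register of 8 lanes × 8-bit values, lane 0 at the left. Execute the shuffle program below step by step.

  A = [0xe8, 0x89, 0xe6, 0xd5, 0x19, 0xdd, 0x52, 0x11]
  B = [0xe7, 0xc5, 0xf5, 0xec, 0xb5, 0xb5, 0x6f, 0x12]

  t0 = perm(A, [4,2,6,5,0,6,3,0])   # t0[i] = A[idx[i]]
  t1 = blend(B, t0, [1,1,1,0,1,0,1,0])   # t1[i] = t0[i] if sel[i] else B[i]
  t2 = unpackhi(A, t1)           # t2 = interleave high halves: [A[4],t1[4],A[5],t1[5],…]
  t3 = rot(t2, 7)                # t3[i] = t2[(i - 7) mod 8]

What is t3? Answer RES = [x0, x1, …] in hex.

RES = [ 0xe8  0xdd  0xb5  0x52  0xd5  0x11  0x12  0x19 ]

  t0: 19 e6 52 dd e8 52 d5 e8
  t1: 19 e6 52 ec e8 b5 d5 12
  t2: 19 e8 dd b5 52 d5 11 12
  t3: e8 dd b5 52 d5 11 12 19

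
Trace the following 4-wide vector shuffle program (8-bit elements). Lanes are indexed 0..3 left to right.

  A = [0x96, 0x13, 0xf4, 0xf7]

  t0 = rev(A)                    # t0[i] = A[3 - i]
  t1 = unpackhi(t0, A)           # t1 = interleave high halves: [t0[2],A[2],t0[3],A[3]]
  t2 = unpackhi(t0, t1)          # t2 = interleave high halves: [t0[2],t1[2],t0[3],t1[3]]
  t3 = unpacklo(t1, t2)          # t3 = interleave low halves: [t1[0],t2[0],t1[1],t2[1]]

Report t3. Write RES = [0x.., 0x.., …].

RES = [ 0x13  0x13  0xf4  0x96 ]

t0 = [0xf7, 0xf4, 0x13, 0x96]
t1 = [0x13, 0xf4, 0x96, 0xf7]
t2 = [0x13, 0x96, 0x96, 0xf7]
t3 = [0x13, 0x13, 0xf4, 0x96]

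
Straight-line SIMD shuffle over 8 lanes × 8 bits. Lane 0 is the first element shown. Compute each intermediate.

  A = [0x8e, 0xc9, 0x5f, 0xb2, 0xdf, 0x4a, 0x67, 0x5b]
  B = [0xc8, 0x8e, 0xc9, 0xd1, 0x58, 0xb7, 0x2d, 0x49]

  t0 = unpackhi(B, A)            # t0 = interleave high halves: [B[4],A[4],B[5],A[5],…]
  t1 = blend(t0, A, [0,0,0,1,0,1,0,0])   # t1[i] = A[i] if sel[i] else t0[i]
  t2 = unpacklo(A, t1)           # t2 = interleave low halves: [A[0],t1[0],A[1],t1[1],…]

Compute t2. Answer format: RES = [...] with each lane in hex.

RES = [ 0x8e  0x58  0xc9  0xdf  0x5f  0xb7  0xb2  0xb2 ]

→ t0 |58|df|b7|4a|2d|67|49|5b|
→ t1 |58|df|b7|b2|2d|4a|49|5b|
→ t2 |8e|58|c9|df|5f|b7|b2|b2|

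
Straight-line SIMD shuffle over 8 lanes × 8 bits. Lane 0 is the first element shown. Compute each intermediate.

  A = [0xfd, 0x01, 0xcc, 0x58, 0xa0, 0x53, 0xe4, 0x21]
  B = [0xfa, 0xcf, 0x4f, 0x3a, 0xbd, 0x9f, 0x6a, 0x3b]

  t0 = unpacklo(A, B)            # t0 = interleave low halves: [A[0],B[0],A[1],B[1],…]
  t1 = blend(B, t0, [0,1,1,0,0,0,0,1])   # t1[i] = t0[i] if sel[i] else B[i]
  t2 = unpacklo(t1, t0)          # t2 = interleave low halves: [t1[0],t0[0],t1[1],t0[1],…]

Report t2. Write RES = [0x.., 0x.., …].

→ t0 |fd|fa|01|cf|cc|4f|58|3a|
→ t1 |fa|fa|01|3a|bd|9f|6a|3a|
→ t2 |fa|fd|fa|fa|01|01|3a|cf|

RES = [0xfa, 0xfd, 0xfa, 0xfa, 0x01, 0x01, 0x3a, 0xcf]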